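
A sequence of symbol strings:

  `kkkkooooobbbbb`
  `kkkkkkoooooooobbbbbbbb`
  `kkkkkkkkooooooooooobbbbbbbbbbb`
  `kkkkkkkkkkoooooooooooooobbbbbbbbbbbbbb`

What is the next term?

kkkkkkkkkkkkooooooooooooooooobbbbbbbbbbbbbbbbb

The n-th term is 2n+2 k's then 3n+2 o's then 3n+2 b's (n = 1, 2, …).
For the next term, n = 5, so the run lengths are 12, 17, 17.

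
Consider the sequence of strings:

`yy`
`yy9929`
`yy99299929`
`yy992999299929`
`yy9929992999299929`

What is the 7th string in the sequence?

Each term is the previous one with 9929 appended.
From yy9929992999299929, 2 further steps: yy9929992999299929 → yy99299929992999299929 → (answer).

yy992999299929992999299929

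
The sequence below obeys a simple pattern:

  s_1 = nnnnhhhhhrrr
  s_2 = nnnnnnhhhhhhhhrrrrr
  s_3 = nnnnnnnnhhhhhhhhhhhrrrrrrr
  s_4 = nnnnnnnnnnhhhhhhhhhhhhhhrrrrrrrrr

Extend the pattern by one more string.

nnnnnnnnnnnnhhhhhhhhhhhhhhhhhrrrrrrrrrrr

Term n consists of 2n+2 n's, followed by 3n+2 h's, followed by 2n+1 r's (n = 1, 2, …).
At n = 5 the blocks have lengths 12, 17, 11.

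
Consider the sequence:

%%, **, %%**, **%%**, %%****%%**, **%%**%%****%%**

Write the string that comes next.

%%****%%****%%**%%****%%**

From term 3 onward, concatenate the second-to-last term with the last: %%·** = %%**, **·%%** = **%%**, …
Continuing: %%****%%** · **%%**%%****%%** gives term 7.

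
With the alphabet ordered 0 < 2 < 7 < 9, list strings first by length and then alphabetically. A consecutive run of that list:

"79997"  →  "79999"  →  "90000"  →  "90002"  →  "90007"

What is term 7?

90020

Continuing the enumeration 2 steps past 90007: 90007 → 90009 → (answer).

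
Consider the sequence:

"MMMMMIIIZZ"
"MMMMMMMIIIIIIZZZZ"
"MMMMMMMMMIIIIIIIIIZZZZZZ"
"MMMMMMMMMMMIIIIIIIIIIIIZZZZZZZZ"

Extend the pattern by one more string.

MMMMMMMMMMMMMIIIIIIIIIIIIIIIZZZZZZZZZZ

The n-th term is 2n+3 M's then 3n I's then 2n Z's (n = 1, 2, …).
For the next term, n = 5, so the run lengths are 13, 15, 10.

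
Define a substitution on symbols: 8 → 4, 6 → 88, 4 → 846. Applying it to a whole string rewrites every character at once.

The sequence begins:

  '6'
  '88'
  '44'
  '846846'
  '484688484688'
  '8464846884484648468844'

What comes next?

4846888464846884484684648468884648468844846846

Replace each of the 22 characters of 8464846884484648468844 in place — 4 846 88 846 4 846 88 4 4 846 846 4 846 88 846 4 846 88 4 4 846 846 — and concatenate.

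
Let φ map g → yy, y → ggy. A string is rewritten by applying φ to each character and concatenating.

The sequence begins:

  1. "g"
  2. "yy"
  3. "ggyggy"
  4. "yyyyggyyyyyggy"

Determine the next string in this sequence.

Rewriting the 14 symbols of yyyyggyyyyyggy one by one yields ggy ggy ggy ggy yy yy ggy ggy ggy ggy ggy yy yy ggy; concatenated:

ggyggyggyggyyyyyggyggyggyggyggyyyyyggy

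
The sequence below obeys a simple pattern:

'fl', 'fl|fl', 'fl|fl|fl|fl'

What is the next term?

s(k+1) = s(k)·|·s(k) — each term doubles the last with '|' between the halves.
Doubling fl|fl|fl|fl with '|' between the halves:

fl|fl|fl|fl|fl|fl|fl|fl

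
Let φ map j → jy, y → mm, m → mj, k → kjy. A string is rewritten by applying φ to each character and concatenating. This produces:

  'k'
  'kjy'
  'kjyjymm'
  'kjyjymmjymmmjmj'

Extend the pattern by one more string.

φ(kjyjymmjymmmjmj) expands symbol-by-symbol to kjy jy mm jy mm mj mj jy mm mj mj mj jy mj jy; joining the 15 pieces gives the next term.

kjyjymmjymmmjmjjymmmjmjmjjymjjy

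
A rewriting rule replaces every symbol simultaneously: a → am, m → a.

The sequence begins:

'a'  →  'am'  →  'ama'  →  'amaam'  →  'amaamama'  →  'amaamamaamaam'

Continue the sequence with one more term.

Replace each of the 13 characters of amaamamaamaam in place — am a am am a am a am am a am am a — and concatenate.

amaamamaamaamamaamama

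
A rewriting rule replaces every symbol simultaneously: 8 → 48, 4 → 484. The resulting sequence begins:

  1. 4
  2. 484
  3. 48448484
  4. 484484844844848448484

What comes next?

Rewriting the 21 symbols of 484484844844848448484 one by one yields 484 48 484 484 48 484 48 484 484 48 484 484 48 484 48 484 484 48 484 48 484; concatenated:

4844848448448484484844844848448448484484844844848448484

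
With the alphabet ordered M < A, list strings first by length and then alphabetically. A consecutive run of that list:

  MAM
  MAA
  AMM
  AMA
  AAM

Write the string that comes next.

AAA

The successor of AAM increments the rightmost position that isn't already A and resets every position after it to M.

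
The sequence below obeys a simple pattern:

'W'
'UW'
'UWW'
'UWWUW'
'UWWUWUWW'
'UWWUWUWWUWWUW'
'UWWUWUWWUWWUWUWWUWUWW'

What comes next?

UWWUWUWWUWWUWUWWUWUWWUWWUWUWWUWWUW

Each term (from the third on) is the previous term followed by the one before it: term 3 = UW·W = UWW.
So term 8 is UWWUWUWWUWWUWUWWUWUWW·UWWUWUWWUWWUW.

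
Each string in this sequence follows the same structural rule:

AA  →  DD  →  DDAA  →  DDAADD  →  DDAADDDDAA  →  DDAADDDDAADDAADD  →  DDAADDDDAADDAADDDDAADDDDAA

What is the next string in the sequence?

DDAADDDDAADDAADDDDAADDDDAADDAADDDDAADDAADD

From term 3 onward, concatenate the last term with the second-to-last: DD·AA = DDAA, DDAA·DD = DDAADD, …
So term 8 is DDAADDDDAADDAADDDDAADDDDAA·DDAADDDDAADDAADD.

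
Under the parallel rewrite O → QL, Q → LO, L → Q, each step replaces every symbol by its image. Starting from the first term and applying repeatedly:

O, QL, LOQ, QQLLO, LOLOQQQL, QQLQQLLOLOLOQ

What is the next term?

φ(QQLQQLLOLOLOQ) expands symbol-by-symbol to LO LO Q LO LO Q Q QL Q QL Q QL LO; joining the 13 pieces gives the next term.

LOLOQLOLOQQQLQQLQQLLO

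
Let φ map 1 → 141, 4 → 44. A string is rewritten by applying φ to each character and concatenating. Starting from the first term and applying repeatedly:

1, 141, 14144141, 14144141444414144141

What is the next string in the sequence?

Rewriting the 20 symbols of 14144141444414144141 one by one yields 141 44 141 44 44 141 44 141 44 44 44 44 141 44 141 44 44 141 44 141; concatenated:

141441414444141441414444444414144141444414144141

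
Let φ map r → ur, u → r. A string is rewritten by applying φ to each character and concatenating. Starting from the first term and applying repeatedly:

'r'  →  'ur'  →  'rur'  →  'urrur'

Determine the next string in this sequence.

Apply φ to urrur symbol by symbol: u→r, r→ur, r→ur, u→r, r→ur; joined: r ur ur r ur.

rururrur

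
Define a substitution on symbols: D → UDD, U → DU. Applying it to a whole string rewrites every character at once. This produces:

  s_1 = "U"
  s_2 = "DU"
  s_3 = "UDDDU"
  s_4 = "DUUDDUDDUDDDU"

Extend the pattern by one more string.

φ(DUUDDUDDUDDDU) expands symbol-by-symbol to UDD DU DU UDD UDD DU UDD UDD DU UDD UDD UDD DU; joining the 13 pieces gives the next term.

UDDDUDUUDDUDDDUUDDUDDDUUDDUDDUDDDU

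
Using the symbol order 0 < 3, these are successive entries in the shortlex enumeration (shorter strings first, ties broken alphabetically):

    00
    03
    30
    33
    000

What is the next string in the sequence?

Treat 000 as a base-2 numeral over the given alphabet and add one, carrying through any trailing 3's.

003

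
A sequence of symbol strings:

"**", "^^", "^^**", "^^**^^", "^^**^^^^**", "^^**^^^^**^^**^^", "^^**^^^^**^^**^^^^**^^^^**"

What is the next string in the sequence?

Each term (from the third on) is the previous term followed by the one before it: term 3 = ^^·** = ^^**.
The next term joins ^^**^^^^**^^**^^^^**^^^^** and ^^**^^^^**^^**^^.

^^**^^^^**^^**^^^^**^^^^**^^**^^^^**^^**^^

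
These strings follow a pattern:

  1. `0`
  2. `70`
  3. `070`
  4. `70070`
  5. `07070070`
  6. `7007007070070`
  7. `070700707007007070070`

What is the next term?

Each term (from the third on) is the two preceding terms concatenated in order: term 3 = 0·70 = 070.
Continuing: 7007007070070 · 070700707007007070070 gives term 8.

7007007070070070700707007007070070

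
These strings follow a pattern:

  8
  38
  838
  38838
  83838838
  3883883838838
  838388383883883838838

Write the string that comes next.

3883883838838838388383883883838838

From term 3 onward, concatenate the second-to-last term with the last: 8·38 = 838, 38·838 = 38838, …
So term 8 is 3883883838838·838388383883883838838.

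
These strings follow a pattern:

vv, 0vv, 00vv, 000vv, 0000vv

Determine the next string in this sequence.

The strings grow by a fixed prefix 0 each time.
Applying this once more to 0000vv:

00000vv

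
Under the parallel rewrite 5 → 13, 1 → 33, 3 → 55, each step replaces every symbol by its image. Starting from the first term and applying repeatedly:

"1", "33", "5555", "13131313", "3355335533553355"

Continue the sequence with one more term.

Applying the rule to each of the 16 symbols of 3355335533553355 gives the pieces 55 55 13 13 55 55 13 13 55 55 13 13 55 55 13 13, which concatenate to the answer.

55551313555513135555131355551313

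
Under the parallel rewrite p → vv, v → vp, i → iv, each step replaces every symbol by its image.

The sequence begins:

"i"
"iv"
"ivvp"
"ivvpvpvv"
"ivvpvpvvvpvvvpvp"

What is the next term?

ivvpvpvvvpvvvpvpvpvvvpvpvpvvvpvv

φ(ivvpvpvvvpvvvpvp) expands symbol-by-symbol to iv vp vp vv vp vv vp vp vp vv vp vp vp vv vp vv; joining the 16 pieces gives the next term.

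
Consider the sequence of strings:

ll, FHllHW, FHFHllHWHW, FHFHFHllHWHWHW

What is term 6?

Each term wraps the previous one in FH on the left and HW on the right.
From FHFHFHllHWHWHW, 2 further steps: FHFHFHllHWHWHW → FHFHFHFHllHWHWHWHW → (answer).

FHFHFHFHFHllHWHWHWHWHW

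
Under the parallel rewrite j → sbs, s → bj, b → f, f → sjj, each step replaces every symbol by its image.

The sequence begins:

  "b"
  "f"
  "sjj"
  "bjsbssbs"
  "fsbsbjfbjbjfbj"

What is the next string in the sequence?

Applying the rule to each of the 14 symbols of fsbsbjfbjbjfbj gives the pieces sjj bj f bj f sbs sjj f sbs f sbs sjj f sbs, which concatenate to the answer.

sjjbjfbjfsbssjjfsbsfsbssjjfsbs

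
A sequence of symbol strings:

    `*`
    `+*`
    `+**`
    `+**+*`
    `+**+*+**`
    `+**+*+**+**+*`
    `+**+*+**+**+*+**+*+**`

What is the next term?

From term 3 onward, concatenate the last term with the second-to-last: +*·* = +**, +**·+* = +**+*, …
So term 8 is +**+*+**+**+*+**+*+**·+**+*+**+**+*.

+**+*+**+**+*+**+*+**+**+*+**+**+*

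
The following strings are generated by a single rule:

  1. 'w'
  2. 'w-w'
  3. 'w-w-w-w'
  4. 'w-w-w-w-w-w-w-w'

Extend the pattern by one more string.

w-w-w-w-w-w-w-w-w-w-w-w-w-w-w-w

Every step duplicates the string with '-' between the halves.
So the next term is two copies of w-w-w-w-w-w-w-w with '-' between the halves.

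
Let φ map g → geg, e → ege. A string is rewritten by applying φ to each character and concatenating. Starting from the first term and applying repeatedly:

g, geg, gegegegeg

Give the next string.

gegegegegegegegegegegegegeg

Rewriting each symbol of gegegegeg: g→geg, e→ege, g→geg, e→ege, g→geg, e→ege, g→geg, e→ege, g→geg, which concatenates to geg ege geg ege geg ege geg ege geg.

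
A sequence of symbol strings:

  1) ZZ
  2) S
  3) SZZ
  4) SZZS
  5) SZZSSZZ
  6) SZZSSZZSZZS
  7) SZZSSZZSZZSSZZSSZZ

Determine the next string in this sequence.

SZZSSZZSZZSSZZSSZZSZZSSZZSZZS

From term 3 onward, concatenate the last term with the second-to-last: S·ZZ = SZZ, SZZ·S = SZZS, …
The next term joins SZZSSZZSZZSSZZSSZZ and SZZSSZZSZZS.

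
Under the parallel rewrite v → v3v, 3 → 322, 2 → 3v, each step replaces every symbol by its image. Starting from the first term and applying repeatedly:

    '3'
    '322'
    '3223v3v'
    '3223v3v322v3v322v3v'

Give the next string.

3223v3v322v3v322v3v3223v3vv3v322v3v3223v3vv3v322v3v

φ(3223v3v322v3v322v3v) expands symbol-by-symbol to 322 3v 3v 322 v3v 322 v3v 322 3v 3v v3v 322 v3v 322 3v 3v v3v 322 v3v; joining the 19 pieces gives the next term.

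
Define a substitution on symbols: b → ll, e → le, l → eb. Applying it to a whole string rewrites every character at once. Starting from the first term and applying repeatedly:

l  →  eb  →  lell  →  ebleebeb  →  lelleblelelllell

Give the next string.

ebleebeblellebleebleebebebleebeb

Replace each of the 16 characters of lelleblelelllell in place — eb le eb eb le ll eb le eb le eb eb eb le eb eb — and concatenate.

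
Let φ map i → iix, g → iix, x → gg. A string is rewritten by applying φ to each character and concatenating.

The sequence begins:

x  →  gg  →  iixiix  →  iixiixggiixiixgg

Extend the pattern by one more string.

Applying the rule to each of the 16 symbols of iixiixggiixiixgg gives the pieces iix iix gg iix iix gg iix iix iix iix gg iix iix gg iix iix, which concatenate to the answer.

iixiixggiixiixggiixiixiixiixggiixiixggiixiix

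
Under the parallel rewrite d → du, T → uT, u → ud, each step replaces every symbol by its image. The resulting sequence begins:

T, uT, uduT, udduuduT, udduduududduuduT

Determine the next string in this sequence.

φ(udduduududduuduT) expands symbol-by-symbol to ud du du ud du ud ud du ud du du ud ud du ud uT; joining the 16 pieces gives the next term.

udduduudduududduudduduududduuduT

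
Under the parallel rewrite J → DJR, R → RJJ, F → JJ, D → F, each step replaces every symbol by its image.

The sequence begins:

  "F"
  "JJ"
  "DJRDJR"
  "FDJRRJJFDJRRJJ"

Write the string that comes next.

JJFDJRRJJRJJDJRDJRJJFDJRRJJRJJDJRDJR

Applying the rule to each of the 14 symbols of FDJRRJJFDJRRJJ gives the pieces JJ F DJR RJJ RJJ DJR DJR JJ F DJR RJJ RJJ DJR DJR, which concatenate to the answer.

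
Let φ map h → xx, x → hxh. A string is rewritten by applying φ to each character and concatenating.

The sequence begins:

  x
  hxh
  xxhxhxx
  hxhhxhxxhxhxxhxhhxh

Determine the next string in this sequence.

xxhxhxxxxhxhxxhxhhxhxxhxhxxhxhhxhxxhxhxxxxhxhxx

φ(hxhhxhxxhxhxxhxhhxh) expands symbol-by-symbol to xx hxh xx xx hxh xx hxh hxh xx hxh xx hxh hxh xx hxh xx xx hxh xx; joining the 19 pieces gives the next term.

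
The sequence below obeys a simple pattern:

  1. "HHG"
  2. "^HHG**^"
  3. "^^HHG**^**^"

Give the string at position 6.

Each term wraps the previous one in ^ on the left and **^ on the right.
From ^^HHG**^**^, 3 further steps: ^^HHG**^**^ → ^^^HHG**^**^**^ → ^^^^HHG**^**^**^**^ → (answer).

^^^^^HHG**^**^**^**^**^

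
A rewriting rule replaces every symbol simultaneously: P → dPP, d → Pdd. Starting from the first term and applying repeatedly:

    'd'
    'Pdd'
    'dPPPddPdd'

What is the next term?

Rewriting each symbol of dPPPddPdd: d→Pdd, P→dPP, P→dPP, P→dPP, d→Pdd, d→Pdd, P→dPP, d→Pdd, d→Pdd, which concatenates to Pdd dPP dPP dPP Pdd Pdd dPP Pdd Pdd.

PdddPPdPPdPPPddPdddPPPddPdd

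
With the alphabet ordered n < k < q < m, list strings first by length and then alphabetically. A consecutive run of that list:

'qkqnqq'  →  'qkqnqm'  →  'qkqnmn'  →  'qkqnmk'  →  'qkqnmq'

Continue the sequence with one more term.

qkqnmm

Find the rightmost character of qkqnmq below m, bump it to the next letter, and reset everything to its right to n.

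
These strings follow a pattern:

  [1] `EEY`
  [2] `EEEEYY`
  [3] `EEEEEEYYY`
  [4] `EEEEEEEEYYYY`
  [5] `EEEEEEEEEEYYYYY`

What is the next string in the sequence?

EEEEEEEEEEEEYYYYYY

The n-th term is 2n E's then n Y's (n = 1, 2, …).
Setting n = 6 gives 12, 6 characters in each block.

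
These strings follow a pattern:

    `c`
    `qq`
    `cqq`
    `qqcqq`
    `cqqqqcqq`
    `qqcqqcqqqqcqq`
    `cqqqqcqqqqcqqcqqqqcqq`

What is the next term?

From term 3 onward, concatenate the second-to-last term with the last: c·qq = cqq, qq·cqq = qqcqq, …
Continuing: qqcqqcqqqqcqq · cqqqqcqqqqcqqcqqqqcqq gives term 8.

qqcqqcqqqqcqqcqqqqcqqqqcqqcqqqqcqq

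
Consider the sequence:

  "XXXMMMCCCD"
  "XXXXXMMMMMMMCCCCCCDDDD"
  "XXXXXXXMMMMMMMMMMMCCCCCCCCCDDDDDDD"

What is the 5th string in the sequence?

XXXXXXXXXXXMMMMMMMMMMMMMMMMMMMCCCCCCCCCCCCCCCDDDDDDDDDDDDD

Term n consists of 2n+1 X's, followed by 4n-1 M's, followed by 3n C's, followed by 3n-2 D's (n = 1, 2, …).
At n = 5 the blocks have lengths 11, 19, 15, 13.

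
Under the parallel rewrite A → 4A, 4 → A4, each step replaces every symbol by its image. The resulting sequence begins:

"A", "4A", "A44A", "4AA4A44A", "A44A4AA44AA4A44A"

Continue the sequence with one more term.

φ(A44A4AA44AA4A44A) expands symbol-by-symbol to 4A A4 A4 4A A4 4A 4A A4 A4 4A 4A A4 4A A4 A4 4A; joining the 16 pieces gives the next term.

4AA4A44AA44A4AA4A44A4AA44AA4A44A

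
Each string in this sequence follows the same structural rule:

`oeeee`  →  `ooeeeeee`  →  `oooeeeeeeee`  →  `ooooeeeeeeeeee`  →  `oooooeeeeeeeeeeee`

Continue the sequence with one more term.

ooooooeeeeeeeeeeeeee

Reading off run lengths: o runs 1, 2, 3, 4, 5; e runs 4, 6, 8, 10, 12 — each is linear in n, where the shown terms are n = 2, 3, 4, 5, 6.
Setting n = 7 gives 6, 14 characters in each block.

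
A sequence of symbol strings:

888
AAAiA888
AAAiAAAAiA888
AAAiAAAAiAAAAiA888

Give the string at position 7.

AAAiAAAAiAAAAiAAAAiAAAAiAAAAiA888

The strings grow by a fixed prefix AAAiA each time.
From AAAiAAAAiAAAAiA888, 3 further steps: AAAiAAAAiAAAAiA888 → AAAiAAAAiAAAAiAAAAiA888 → AAAiAAAAiAAAAiAAAAiAAAAiA888 → (answer).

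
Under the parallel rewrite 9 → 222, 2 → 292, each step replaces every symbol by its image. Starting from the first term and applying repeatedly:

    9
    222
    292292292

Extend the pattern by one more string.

292222292292222292292222292

Rewriting each symbol of 292292292: 2→292, 9→222, 2→292, 2→292, 9→222, 2→292, 2→292, 9→222, 2→292, which concatenates to 292 222 292 292 222 292 292 222 292.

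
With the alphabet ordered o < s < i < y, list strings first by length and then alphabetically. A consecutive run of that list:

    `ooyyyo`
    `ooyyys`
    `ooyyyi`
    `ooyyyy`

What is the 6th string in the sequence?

Stepping forward 2 times from ooyyyy: ooyyyy → osoooo, then the target.

osooos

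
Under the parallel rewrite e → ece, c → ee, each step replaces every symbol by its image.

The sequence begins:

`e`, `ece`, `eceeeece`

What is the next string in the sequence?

Apply φ to eceeeece symbol by symbol: e→ece, c→ee, e→ece, e→ece, e→ece, e→ece, c→ee, e→ece; joined: ece ee ece ece ece ece ee ece.

eceeeeceeceeceeceeeece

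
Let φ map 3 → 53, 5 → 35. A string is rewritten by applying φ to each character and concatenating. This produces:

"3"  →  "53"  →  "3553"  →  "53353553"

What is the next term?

3553533553353553

Apply φ to 53353553 symbol by symbol: 5→35, 3→53, 3→53, 5→35, 3→53, 5→35, 5→35, 3→53; joined: 35 53 53 35 53 35 35 53.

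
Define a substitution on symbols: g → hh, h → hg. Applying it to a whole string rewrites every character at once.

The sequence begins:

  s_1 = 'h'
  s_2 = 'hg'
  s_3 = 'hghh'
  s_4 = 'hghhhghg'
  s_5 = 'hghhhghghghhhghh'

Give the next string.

φ(hghhhghghghhhghh) expands symbol-by-symbol to hg hh hg hg hg hh hg hh hg hh hg hg hg hh hg hg; joining the 16 pieces gives the next term.

hghhhghghghhhghhhghhhghghghhhghg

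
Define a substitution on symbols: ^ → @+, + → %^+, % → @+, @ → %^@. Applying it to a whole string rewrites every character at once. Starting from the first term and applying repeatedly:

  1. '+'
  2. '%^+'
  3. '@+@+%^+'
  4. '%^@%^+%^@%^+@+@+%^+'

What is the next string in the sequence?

@+@+%^@@+@+%^+@+@+%^@@+@+%^+%^@%^+%^@%^+@+@+%^+

Applying the rule to each of the 19 symbols of %^@%^+%^@%^+@+@+%^+ gives the pieces @+ @+ %^@ @+ @+ %^+ @+ @+ %^@ @+ @+ %^+ %^@ %^+ %^@ %^+ @+ @+ %^+, which concatenate to the answer.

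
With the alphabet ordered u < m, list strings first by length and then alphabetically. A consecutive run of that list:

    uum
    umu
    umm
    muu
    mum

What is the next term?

mmu

Find the rightmost character of mum below m, bump it to the next letter, and reset everything to its right to u.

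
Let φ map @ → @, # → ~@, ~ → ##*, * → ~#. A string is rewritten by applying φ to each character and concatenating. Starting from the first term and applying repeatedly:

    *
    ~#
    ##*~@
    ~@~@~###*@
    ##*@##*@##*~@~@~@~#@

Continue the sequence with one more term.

~@~@~#@~@~@~#@~@~@~###*@##*@##*@##*~@@

φ(##*@##*@##*~@~@~@~#@) expands symbol-by-symbol to ~@ ~@ ~# @ ~@ ~@ ~# @ ~@ ~@ ~# ##* @ ##* @ ##* @ ##* ~@ @; joining the 20 pieces gives the next term.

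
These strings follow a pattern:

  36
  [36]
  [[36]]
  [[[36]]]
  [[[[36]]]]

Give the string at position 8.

[[[[[[[36]]]]]]]

s(k+1) = [·s(k)·], so each term gains [ as a prefix and ] as a suffix.
From [[[[36]]]], 3 further steps: [[[[36]]]] → [[[[[36]]]]] → [[[[[[36]]]]]] → (answer).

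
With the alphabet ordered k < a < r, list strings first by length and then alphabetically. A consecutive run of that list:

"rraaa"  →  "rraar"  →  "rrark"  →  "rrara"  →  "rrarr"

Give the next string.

The successor of rrarr increments the rightmost position that isn't already r and resets every position after it to k.

rrrkk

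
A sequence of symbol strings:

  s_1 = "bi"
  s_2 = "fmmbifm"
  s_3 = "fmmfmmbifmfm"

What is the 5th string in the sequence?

fmmfmmfmmfmmbifmfmfmfm

s(k+1) = fmm·s(k)·fm, so each term gains fmm as a prefix and fm as a suffix.
From fmmfmmbifmfm, 2 further steps: fmmfmmbifmfm → fmmfmmfmmbifmfmfm → (answer).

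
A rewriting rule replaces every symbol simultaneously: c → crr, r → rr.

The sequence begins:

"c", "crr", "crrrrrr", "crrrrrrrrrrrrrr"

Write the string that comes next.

crrrrrrrrrrrrrrrrrrrrrrrrrrrrrr

φ(crrrrrrrrrrrrrr) expands symbol-by-symbol to crr rr rr rr rr rr rr rr rr rr rr rr rr rr rr; joining the 15 pieces gives the next term.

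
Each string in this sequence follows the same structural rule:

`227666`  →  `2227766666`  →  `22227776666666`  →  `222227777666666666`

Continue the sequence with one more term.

The n-th term is n+1 2's then n 7's then 2n+1 6's (n = 1, 2, …).
For the next term, n = 5, so the run lengths are 6, 5, 11.

2222227777766666666666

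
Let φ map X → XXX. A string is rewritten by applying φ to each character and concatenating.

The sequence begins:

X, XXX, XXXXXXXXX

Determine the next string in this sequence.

XXXXXXXXXXXXXXXXXXXXXXXXXXX

Rewriting each symbol of XXXXXXXXX: X→XXX, X→XXX, X→XXX, X→XXX, X→XXX, X→XXX, X→XXX, X→XXX, X→XXX, which concatenates to XXX XXX XXX XXX XXX XXX XXX XXX XXX.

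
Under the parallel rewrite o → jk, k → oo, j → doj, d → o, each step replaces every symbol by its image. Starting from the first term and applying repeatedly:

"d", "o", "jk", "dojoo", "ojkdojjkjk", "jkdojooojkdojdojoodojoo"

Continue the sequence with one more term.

φ(jkdojooojkdojdojoodojoo) expands symbol-by-symbol to doj oo o jk doj jk jk jk doj oo o jk doj o jk doj jk jk o jk doj jk jk; joining the 23 pieces gives the next term.

dojooojkdojjkjkjkdojooojkdojojkdojjkjkojkdojjkjk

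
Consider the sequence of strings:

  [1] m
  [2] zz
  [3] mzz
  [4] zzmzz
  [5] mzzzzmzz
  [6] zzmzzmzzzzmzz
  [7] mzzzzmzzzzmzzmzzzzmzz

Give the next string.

From term 3 onward, concatenate the second-to-last term with the last: m·zz = mzz, zz·mzz = zzmzz, …
The next term joins zzmzzmzzzzmzz and mzzzzmzzzzmzzmzzzzmzz.

zzmzzmzzzzmzzmzzzzmzzzzmzzmzzzzmzz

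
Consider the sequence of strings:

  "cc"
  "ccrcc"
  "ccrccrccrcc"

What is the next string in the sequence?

s(k+1) = s(k)·r·s(k) — each term doubles the last with 'r' between the halves.
Doubling ccrccrccrcc with 'r' between the halves:

ccrccrccrccrccrccrccrcc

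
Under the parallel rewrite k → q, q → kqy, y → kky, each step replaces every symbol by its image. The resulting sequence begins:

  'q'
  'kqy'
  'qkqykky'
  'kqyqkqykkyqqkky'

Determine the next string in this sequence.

qkqykkykqyqkqykkyqqkkykqykqyqqkky

Applying the rule to each of the 15 symbols of kqyqkqykkyqqkky gives the pieces q kqy kky kqy q kqy kky q q kky kqy kqy q q kky, which concatenate to the answer.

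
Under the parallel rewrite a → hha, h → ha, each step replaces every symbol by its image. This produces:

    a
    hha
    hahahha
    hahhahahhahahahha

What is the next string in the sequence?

Rewriting the 17 symbols of hahhahahhahahahha one by one yields ha hha ha ha hha ha hha ha ha hha ha hha ha hha ha ha hha; concatenated:

hahhahahahhahahhahahahhahahhahahhahahahha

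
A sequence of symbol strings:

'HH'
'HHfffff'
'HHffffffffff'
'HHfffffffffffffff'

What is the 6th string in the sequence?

HHfffffffffffffffffffffffff

Each term is the previous one with fffff appended.
From HHfffffffffffffff, 2 further steps: HHfffffffffffffff → HHffffffffffffffffffff → (answer).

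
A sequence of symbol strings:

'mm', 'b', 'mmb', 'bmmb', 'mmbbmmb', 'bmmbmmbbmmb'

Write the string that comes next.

This is a Fibonacci-style word recurrence s(k) = s(k−2)·s(k−1): e.g. mm·b = mmb.
The next term joins mmbbmmb and bmmbmmbbmmb.

mmbbmmbbmmbmmbbmmb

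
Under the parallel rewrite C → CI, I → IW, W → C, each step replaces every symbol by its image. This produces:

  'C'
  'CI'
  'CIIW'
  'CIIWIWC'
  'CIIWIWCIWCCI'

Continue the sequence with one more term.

Rewriting each symbol of CIIWIWCIWCCI: C→CI, I→IW, I→IW, W→C, I→IW, W→C, C→CI, I→IW, W→C, C→CI, C→CI, I→IW, which concatenates to CI IW IW C IW C CI IW C CI CI IW.

CIIWIWCIWCCIIWCCICIIW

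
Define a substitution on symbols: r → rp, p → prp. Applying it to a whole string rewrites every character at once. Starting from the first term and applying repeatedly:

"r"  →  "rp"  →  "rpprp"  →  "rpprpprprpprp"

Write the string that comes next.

Rewriting the 13 symbols of rpprpprprpprp one by one yields rp prp prp rp prp prp rp prp rp prp prp rp prp; concatenated:

rpprpprprpprpprprpprprpprpprprpprp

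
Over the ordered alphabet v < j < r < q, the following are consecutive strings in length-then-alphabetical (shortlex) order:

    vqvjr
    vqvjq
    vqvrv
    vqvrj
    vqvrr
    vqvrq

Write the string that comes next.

vqvqv

The successor of vqvrq increments the rightmost position that isn't already q and resets every position after it to v.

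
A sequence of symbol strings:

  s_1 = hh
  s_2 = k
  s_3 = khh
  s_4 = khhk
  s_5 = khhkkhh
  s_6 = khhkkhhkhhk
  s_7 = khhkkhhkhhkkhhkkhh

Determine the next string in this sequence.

khhkkhhkhhkkhhkkhhkhhkkhhkhhk

This is a Fibonacci-style word recurrence s(k) = s(k−1)·s(k−2): e.g. k·hh = khh.
Continuing: khhkkhhkhhkkhhkkhh · khhkkhhkhhk gives term 8.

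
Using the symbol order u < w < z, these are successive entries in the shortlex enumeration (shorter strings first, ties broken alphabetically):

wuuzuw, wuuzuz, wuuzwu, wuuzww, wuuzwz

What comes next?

wuuzzu

Find the rightmost character of wuuzwz below z, bump it to the next letter, and reset everything to its right to u.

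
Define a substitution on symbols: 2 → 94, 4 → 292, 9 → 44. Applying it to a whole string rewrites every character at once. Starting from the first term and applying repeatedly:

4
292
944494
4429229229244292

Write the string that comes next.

Rewriting the 16 symbols of 4429229229244292 one by one yields 292 292 94 44 94 94 44 94 94 44 94 292 292 94 44 94; concatenated:

292292944494944494944494292292944494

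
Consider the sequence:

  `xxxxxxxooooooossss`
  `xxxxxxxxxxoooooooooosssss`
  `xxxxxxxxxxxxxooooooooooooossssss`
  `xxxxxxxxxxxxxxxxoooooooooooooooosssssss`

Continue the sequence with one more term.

xxxxxxxxxxxxxxxxxxxooooooooooooooooooossssssss

The n-th term is 3n+1 x's then 3n+1 o's then n+2 s's, where the shown terms are n = 2, 3, 4, 5.
Setting n = 6 gives 19, 19, 8 characters in each block.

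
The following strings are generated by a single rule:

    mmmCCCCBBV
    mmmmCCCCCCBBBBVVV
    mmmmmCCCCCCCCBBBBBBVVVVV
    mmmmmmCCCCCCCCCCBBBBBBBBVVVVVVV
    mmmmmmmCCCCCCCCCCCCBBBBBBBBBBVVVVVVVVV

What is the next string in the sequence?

Term n consists of n+2 m's, followed by 2n+2 C's, followed by 2n B's, followed by 2n-1 V's (n = 1, 2, …).
At n = 6 the blocks have lengths 8, 14, 12, 11.

mmmmmmmmCCCCCCCCCCCCCCBBBBBBBBBBBBVVVVVVVVVVV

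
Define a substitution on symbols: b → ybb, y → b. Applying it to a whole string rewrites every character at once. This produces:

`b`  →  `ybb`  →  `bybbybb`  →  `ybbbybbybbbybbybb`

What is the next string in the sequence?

Applying the rule to each of the 17 symbols of ybbbybbybbbybbybb gives the pieces b ybb ybb ybb b ybb ybb b ybb ybb ybb b ybb ybb b ybb ybb, which concatenate to the answer.

bybbybbybbbybbybbbybbybbybbbybbybbbybbybb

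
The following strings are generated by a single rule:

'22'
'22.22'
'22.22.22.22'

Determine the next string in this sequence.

22.22.22.22.22.22.22.22

s(k+1) = s(k)·.·s(k) — each term doubles the last with '.' between the halves.
So the next term is two copies of 22.22.22.22 with '.' between the halves.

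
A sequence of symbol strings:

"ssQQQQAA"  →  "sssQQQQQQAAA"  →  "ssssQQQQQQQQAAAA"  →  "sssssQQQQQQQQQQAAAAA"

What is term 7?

ssssssssQQQQQQQQQQQQQQQQAAAAAAAA

Reading off run lengths: s runs 2, 3, 4, 5; Q runs 4, 6, 8, 10; A runs 2, 3, 4, 5 — each is linear in n (n = 1, 2, …).
For term 7, n = 7, so the run lengths are 8, 16, 8.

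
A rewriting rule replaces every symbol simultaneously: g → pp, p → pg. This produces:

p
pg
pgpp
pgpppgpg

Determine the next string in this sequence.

Apply φ to pgpppgpg symbol by symbol: p→pg, g→pp, p→pg, p→pg, p→pg, g→pp, p→pg, g→pp; joined: pg pp pg pg pg pp pg pp.

pgpppgpgpgpppgpp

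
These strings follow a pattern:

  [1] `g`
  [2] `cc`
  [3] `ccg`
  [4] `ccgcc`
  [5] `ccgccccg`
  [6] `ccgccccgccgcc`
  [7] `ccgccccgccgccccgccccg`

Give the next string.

This is a Fibonacci-style word recurrence s(k) = s(k−1)·s(k−2): e.g. cc·g = ccg.
Continuing: ccgccccgccgccccgccccg · ccgccccgccgcc gives term 8.

ccgccccgccgccccgccccgccgccccgccgcc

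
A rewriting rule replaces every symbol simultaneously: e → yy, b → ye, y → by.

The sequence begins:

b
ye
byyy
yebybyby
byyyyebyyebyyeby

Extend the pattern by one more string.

Rewriting the 16 symbols of byyyyebyyebyyeby one by one yields ye by by by by yy ye by by yy ye by by yy ye by; concatenated:

yebybybybyyyyebybyyyyebybyyyyeby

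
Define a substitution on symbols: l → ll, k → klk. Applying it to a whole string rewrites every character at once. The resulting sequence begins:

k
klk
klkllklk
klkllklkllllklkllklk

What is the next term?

φ(klkllklkllllklkllklk) expands symbol-by-symbol to klk ll klk ll ll klk ll klk ll ll ll ll klk ll klk ll ll klk ll klk; joining the 20 pieces gives the next term.

klkllklkllllklkllklkllllllllklkllklkllllklkllklk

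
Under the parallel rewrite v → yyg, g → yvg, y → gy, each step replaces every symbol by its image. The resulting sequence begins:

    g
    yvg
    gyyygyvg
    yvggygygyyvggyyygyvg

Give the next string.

Rewriting the 20 symbols of yvggygygyyvggyyygyvg one by one yields gy yyg yvg yvg gy yvg gy yvg gy gy yyg yvg yvg gy gy gy yvg gy yyg yvg; concatenated:

gyyygyvgyvggyyvggyyvggygyyygyvgyvggygygyyvggyyygyvg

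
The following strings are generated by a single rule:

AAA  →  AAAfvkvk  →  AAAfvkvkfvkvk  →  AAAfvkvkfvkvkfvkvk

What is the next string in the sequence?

AAAfvkvkfvkvkfvkvkfvkvk

The strings grow by a fixed suffix fvkvk each time.
One more step from AAAfvkvkfvkvkfvkvk gives the answer.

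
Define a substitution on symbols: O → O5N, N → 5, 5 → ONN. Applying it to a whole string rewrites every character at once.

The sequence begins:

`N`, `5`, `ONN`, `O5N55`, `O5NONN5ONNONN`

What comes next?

Replace each of the 13 characters of O5NONN5ONNONN in place — O5N ONN 5 O5N 5 5 ONN O5N 5 5 O5N 5 5 — and concatenate.

O5NONN5O5N55ONNO5N55O5N55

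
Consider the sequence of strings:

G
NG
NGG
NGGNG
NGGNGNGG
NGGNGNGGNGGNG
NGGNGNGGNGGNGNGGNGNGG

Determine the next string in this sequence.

NGGNGNGGNGGNGNGGNGNGGNGGNGNGGNGGNG

This is a Fibonacci-style word recurrence s(k) = s(k−1)·s(k−2): e.g. NG·G = NGG.
Continuing: NGGNGNGGNGGNGNGGNGNGG · NGGNGNGGNGGNG gives term 8.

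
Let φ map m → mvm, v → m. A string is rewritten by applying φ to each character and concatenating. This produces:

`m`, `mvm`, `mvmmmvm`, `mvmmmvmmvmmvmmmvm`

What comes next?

Rewriting the 17 symbols of mvmmmvmmvmmvmmmvm one by one yields mvm m mvm mvm mvm m mvm mvm m mvm mvm m mvm mvm mvm m mvm; concatenated:

mvmmmvmmvmmvmmmvmmvmmmvmmvmmmvmmvmmvmmmvm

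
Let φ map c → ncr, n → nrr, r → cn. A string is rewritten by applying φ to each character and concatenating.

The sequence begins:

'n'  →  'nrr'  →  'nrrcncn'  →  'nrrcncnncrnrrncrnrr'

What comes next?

Applying the rule to each of the 19 symbols of nrrcncnncrnrrncrnrr gives the pieces nrr cn cn ncr nrr ncr nrr nrr ncr cn nrr cn cn nrr ncr cn nrr cn cn, which concatenate to the answer.

nrrcncnncrnrrncrnrrnrrncrcnnrrcncnnrrncrcnnrrcncn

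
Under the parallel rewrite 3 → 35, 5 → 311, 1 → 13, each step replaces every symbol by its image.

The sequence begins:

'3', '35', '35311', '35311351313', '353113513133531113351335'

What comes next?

35311351313353111335133535311351313133535311133535311

Replace each of the 24 characters of 353113513133531113351335 in place — 35 311 35 13 13 35 311 13 35 13 35 35 311 35 13 13 13 35 35 311 13 35 35 311 — and concatenate.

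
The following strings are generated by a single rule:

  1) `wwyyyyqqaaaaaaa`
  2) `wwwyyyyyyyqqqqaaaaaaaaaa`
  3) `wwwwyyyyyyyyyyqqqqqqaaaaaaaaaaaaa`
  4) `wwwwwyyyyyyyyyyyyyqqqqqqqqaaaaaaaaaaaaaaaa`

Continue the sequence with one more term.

wwwwwwyyyyyyyyyyyyyyyyqqqqqqqqqqaaaaaaaaaaaaaaaaaaa

Term n consists of n w's, followed by 3n-2 y's, followed by 2n-2 q's, followed by 3n+1 a's, where the shown terms are n = 2, 3, 4, 5.
For the next term, n = 6, so the run lengths are 6, 16, 10, 19.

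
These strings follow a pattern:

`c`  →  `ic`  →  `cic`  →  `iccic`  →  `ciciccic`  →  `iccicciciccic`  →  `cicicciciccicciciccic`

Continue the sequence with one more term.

icciccicicciccicicciciccicciciccic

This is a Fibonacci-style word recurrence s(k) = s(k−2)·s(k−1): e.g. c·ic = cic.
The next term joins iccicciciccic and cicicciciccicciciccic.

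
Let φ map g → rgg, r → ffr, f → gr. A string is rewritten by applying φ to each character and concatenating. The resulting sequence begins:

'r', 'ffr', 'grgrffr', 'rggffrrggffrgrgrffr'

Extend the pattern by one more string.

Rewriting the 19 symbols of rggffrrggffrgrgrffr one by one yields ffr rgg rgg gr gr ffr ffr rgg rgg gr gr ffr rgg ffr rgg ffr gr gr ffr; concatenated:

ffrrggrgggrgrffrffrrggrgggrgrffrrggffrrggffrgrgrffr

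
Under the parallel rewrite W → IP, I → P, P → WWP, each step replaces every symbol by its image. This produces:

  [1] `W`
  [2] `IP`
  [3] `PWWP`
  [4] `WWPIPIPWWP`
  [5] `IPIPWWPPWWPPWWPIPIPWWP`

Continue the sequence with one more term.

Replace each of the 22 characters of IPIPWWPPWWPPWWPIPIPWWP in place — P WWP P WWP IP IP WWP WWP IP IP WWP WWP IP IP WWP P WWP P WWP IP IP WWP — and concatenate.

PWWPPWWPIPIPWWPWWPIPIPWWPWWPIPIPWWPPWWPPWWPIPIPWWP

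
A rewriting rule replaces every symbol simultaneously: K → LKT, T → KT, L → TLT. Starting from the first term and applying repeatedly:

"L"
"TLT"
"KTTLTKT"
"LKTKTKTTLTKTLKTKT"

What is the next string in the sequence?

Replace each of the 17 characters of LKTKTKTTLTKTLKTKT in place — TLT LKT KT LKT KT LKT KT KT TLT KT LKT KT TLT LKT KT LKT KT — and concatenate.

TLTLKTKTLKTKTLKTKTKTTLTKTLKTKTTLTLKTKTLKTKT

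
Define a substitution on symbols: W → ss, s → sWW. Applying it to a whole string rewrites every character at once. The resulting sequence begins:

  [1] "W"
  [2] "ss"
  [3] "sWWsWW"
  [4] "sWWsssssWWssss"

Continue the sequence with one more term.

Rewriting the 14 symbols of sWWsssssWWssss one by one yields sWW ss ss sWW sWW sWW sWW sWW ss ss sWW sWW sWW sWW; concatenated:

sWWsssssWWsWWsWWsWWsWWsssssWWsWWsWWsWW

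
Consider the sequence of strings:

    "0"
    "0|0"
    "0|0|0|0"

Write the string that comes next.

0|0|0|0|0|0|0|0

s(k+1) = s(k)·|·s(k) — each term doubles the last with '|' between the halves.
So the next term is two copies of 0|0|0|0 with '|' between the halves.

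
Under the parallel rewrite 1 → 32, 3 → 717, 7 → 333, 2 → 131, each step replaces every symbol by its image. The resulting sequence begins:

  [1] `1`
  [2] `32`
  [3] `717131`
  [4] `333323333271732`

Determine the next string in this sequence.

φ(333323333271732) expands symbol-by-symbol to 717 717 717 717 131 717 717 717 717 131 333 32 333 717 131; joining the 15 pieces gives the next term.

71771771771713171771771771713133332333717131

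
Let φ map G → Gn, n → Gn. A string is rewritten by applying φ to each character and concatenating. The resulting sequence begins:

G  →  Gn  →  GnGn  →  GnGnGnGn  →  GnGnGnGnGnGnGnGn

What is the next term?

φ(GnGnGnGnGnGnGnGn) expands symbol-by-symbol to Gn Gn Gn Gn Gn Gn Gn Gn Gn Gn Gn Gn Gn Gn Gn Gn; joining the 16 pieces gives the next term.

GnGnGnGnGnGnGnGnGnGnGnGnGnGnGnGn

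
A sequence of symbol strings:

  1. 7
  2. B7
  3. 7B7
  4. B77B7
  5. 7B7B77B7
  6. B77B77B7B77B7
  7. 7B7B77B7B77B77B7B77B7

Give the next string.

Each term (from the third on) is the two preceding terms concatenated in order: term 3 = 7·B7 = 7B7.
So term 8 is B77B77B7B77B7·7B7B77B7B77B77B7B77B7.

B77B77B7B77B77B7B77B7B77B77B7B77B7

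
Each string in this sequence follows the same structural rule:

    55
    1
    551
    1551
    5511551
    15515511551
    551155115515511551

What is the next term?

15515511551551155115515511551

This is a Fibonacci-style word recurrence s(k) = s(k−2)·s(k−1): e.g. 55·1 = 551.
The next term joins 15515511551 and 551155115515511551.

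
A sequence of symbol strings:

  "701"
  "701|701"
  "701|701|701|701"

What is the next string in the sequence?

Each string is two copies of the previous one joined by '|'.
Doubling 701|701|701|701 with '|' between the halves:

701|701|701|701|701|701|701|701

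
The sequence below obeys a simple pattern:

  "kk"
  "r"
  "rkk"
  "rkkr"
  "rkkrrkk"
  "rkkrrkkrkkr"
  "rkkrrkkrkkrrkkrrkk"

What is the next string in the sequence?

This is a Fibonacci-style word recurrence s(k) = s(k−1)·s(k−2): e.g. r·kk = rkk.
Continuing: rkkrrkkrkkrrkkrrkk · rkkrrkkrkkr gives term 8.

rkkrrkkrkkrrkkrrkkrkkrrkkrkkr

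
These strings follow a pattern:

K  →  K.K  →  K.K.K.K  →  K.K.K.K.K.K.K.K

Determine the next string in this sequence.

K.K.K.K.K.K.K.K.K.K.K.K.K.K.K.K

Every step duplicates the string with '.' between the halves.
One more doubling of K.K.K.K.K.K.K.K gives the answer.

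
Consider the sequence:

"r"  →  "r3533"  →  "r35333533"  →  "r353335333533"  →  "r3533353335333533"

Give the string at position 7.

r353335333533353335333533

The strings grow by a fixed suffix 3533 each time.
From r3533353335333533, 2 further steps: r3533353335333533 → r35333533353335333533 → (answer).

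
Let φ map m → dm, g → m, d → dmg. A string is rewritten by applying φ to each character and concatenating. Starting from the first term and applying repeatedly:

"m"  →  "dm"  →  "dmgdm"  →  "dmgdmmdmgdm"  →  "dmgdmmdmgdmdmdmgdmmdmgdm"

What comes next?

dmgdmmdmgdmdmdmgdmmdmgdmdmgdmdmgdmmdmgdmdmdmgdmmdmgdm

Replace each of the 24 characters of dmgdmmdmgdmdmdmgdmmdmgdm in place — dmg dm m dmg dm dm dmg dm m dmg dm dmg dm dmg dm m dmg dm dm dmg dm m dmg dm — and concatenate.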